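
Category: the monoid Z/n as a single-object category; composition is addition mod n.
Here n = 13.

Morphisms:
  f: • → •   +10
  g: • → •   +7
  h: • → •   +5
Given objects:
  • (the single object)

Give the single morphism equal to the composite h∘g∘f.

  0 +10≡10 +7≡4 +5≡9  (mod 13)
⟦path⟧: +9

Answer: +9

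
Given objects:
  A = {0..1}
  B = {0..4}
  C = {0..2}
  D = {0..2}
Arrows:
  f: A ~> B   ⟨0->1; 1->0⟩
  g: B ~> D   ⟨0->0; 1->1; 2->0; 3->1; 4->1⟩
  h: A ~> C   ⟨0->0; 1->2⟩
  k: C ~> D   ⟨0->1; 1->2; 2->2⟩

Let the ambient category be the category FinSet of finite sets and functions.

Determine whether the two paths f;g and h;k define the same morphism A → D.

Answer: DOES NOT COMMUTE

Trace:
1) trace f;g:
  0 f~>1 g~>1
  1 f~>0 g~>0
  result₁ = ⟨0->1; 1->0⟩
2) trace h;k:
  0 h~>0 k~>1
  1 h~>2 k~>2
  result₂ = ⟨0->1; 1->2⟩
Equal? distinct morphisms ✗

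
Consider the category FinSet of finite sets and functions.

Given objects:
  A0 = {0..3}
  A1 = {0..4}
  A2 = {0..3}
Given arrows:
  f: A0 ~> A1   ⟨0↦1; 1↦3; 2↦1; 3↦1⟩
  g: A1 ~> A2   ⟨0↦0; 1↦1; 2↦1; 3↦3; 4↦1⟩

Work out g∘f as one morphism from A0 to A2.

Answer: ⟨0↦1; 1↦3; 2↦1; 3↦1⟩

Derivation:
  0 f~>1 g~>1
  1 f~>3 g~>3
  2 f~>1 g~>1
  3 f~>1 g~>1
result: ⟨0↦1; 1↦3; 2↦1; 3↦1⟩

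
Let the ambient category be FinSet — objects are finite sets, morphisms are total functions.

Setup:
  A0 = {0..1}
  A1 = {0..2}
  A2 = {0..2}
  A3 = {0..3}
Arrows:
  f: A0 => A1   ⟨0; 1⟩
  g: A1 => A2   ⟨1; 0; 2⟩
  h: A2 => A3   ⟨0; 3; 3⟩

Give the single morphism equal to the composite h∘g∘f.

  0 f=>0 g=>1 h=>3
  1 f=>1 g=>0 h=>0
⟦path⟧: ⟨3; 0⟩

Answer: ⟨3; 0⟩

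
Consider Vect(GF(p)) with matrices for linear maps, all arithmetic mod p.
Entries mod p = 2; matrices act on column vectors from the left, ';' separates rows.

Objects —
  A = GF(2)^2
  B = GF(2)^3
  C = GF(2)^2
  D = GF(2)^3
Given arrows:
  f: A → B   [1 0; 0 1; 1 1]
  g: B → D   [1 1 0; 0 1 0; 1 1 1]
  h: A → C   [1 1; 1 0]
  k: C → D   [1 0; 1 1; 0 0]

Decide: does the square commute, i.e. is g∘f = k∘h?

Along f;g (path 1):
  e0=⟨1,0⟩ f→⟨1,0,1⟩ g→⟨1,0,0⟩
  e1=⟨0,1⟩ f→⟨0,1,1⟩ g→⟨1,1,0⟩
  result₁ = [1 1; 0 1; 0 0]
Along h;k (path 2):
  e0=⟨1,0⟩ h→⟨1,1⟩ k→⟨1,0,0⟩
  e1=⟨0,1⟩ h→⟨1,0⟩ k→⟨1,1,0⟩
  result₂ = [1 1; 0 1; 0 0]
Equal? same morphism ✓

Answer: COMMUTES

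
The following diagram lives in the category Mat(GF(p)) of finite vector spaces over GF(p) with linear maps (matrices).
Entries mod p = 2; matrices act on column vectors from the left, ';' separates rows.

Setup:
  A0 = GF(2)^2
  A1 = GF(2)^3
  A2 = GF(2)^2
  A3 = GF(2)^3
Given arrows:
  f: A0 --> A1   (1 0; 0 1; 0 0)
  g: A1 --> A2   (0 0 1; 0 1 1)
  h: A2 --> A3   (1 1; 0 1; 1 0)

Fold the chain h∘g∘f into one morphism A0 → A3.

Answer: (0 1; 0 1; 0 0)

Work:
  e0=(1,0) f-->(1,0,0) g-->(0,0) h-->(0,0,0)
  e1=(0,1) f-->(0,1,0) g-->(0,1) h-->(1,1,0)
result: (0 1; 0 1; 0 0)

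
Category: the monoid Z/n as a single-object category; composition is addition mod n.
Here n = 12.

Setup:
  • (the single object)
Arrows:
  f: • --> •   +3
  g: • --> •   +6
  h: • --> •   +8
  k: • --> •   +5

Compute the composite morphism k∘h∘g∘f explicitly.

Answer: +10

Derivation:
  0 +3≡3 +6≡9 +8≡5 +5≡10  (mod 12)
result: +10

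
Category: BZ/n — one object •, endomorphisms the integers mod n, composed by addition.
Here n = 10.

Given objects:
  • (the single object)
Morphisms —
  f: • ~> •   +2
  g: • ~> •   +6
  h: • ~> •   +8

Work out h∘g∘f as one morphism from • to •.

  0 +2≡2 +6≡8 +8≡6  (mod 10)
result: +6

Answer: +6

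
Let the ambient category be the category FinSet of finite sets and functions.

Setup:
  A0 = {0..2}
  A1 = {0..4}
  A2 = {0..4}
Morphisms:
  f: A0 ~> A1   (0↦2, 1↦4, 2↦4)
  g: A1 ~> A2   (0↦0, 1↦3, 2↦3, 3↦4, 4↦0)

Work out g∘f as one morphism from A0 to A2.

Answer: (0↦3, 1↦0, 2↦0)

Work:
  0 f~>2 g~>3
  1 f~>4 g~>0
  2 f~>4 g~>0
result: (0↦3, 1↦0, 2↦0)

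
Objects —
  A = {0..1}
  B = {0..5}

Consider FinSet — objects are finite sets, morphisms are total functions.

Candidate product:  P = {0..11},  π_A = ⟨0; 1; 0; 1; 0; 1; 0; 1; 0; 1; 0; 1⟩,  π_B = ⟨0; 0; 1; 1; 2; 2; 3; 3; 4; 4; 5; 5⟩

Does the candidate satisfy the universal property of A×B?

|A|·|B| = 2·6 = 12;  |P| = 12
Check the pairing map k ↦ (π_A(k), π_B(k)):
  0 ↦ (0,0)
  1 ↦ (1,0)
  2 ↦ (0,1)
  3 ↦ (1,1)
  4 ↦ (0,2)
  5 ↦ (1,2)
  6 ↦ (0,3)
  7 ↦ (1,3)
  8 ↦ (0,4)
  9 ↦ (1,4)
  10 ↦ (0,5)
  11 ↦ (1,5)
distinct pairs in image: 12 / 12 needed
  → bijection onto A×B; projections well-typed.

Answer: VALID PRODUCT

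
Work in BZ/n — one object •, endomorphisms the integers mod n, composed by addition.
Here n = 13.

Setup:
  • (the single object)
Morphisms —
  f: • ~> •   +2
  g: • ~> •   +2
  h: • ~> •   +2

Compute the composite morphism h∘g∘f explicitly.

  0 +2≡2 +2≡4 +2≡6  (mod 13)
⟦path⟧: +6

Answer: +6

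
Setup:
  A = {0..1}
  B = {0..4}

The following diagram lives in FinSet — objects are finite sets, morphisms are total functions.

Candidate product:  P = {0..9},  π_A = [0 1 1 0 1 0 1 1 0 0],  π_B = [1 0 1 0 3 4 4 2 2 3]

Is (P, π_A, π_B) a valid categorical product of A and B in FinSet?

|A|·|B| = 2·5 = 10;  |P| = 10
Check the pairing map k ↦ (π_A(k), π_B(k)):
  0 ↦ (0,1)
  1 ↦ (1,0)
  2 ↦ (1,1)
  3 ↦ (0,0)
  4 ↦ (1,3)
  5 ↦ (0,4)
  6 ↦ (1,4)
  7 ↦ (1,2)
  8 ↦ (0,2)
  9 ↦ (0,3)
distinct pairs in image: 10 / 10 needed
  → bijection onto A×B; projections well-typed.

Answer: VALID PRODUCT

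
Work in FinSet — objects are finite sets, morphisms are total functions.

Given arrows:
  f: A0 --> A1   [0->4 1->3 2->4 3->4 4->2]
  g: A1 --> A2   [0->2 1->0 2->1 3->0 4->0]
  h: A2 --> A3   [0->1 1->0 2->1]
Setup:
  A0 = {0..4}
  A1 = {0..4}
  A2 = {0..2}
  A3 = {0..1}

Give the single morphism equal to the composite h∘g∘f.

Answer: [0->1 1->1 2->1 3->1 4->0]

Work:
  0 f-->4 g-->0 h-->1
  1 f-->3 g-->0 h-->1
  2 f-->4 g-->0 h-->1
  3 f-->4 g-->0 h-->1
  4 f-->2 g-->1 h-->0
result: [0->1 1->1 2->1 3->1 4->0]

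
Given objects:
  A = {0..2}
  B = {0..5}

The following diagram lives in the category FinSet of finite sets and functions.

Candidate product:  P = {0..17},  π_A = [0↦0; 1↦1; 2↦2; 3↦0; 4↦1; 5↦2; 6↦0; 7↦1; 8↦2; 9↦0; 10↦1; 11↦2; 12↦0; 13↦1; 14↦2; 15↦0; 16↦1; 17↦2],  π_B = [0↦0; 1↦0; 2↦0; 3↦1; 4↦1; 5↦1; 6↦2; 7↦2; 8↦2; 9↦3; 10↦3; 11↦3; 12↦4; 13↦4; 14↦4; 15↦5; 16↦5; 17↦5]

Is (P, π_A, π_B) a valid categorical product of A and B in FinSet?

Answer: VALID PRODUCT

Work:
|A|·|B| = 3·6 = 18;  |P| = 18
Check the pairing map k ↦ (π_A(k), π_B(k)):
  0 ↦ (0,0)
  1 ↦ (1,0)
  2 ↦ (2,0)
  3 ↦ (0,1)
  4 ↦ (1,1)
  5 ↦ (2,1)
  6 ↦ (0,2)
  7 ↦ (1,2)
  8 ↦ (2,2)
  9 ↦ (0,3)
  10 ↦ (1,3)
  11 ↦ (2,3)
  12 ↦ (0,4)
  13 ↦ (1,4)
  14 ↦ (2,4)
  15 ↦ (0,5)
  16 ↦ (1,5)
  17 ↦ (2,5)
distinct pairs in image: 18 / 18 needed
  → bijection onto A×B; projections well-typed.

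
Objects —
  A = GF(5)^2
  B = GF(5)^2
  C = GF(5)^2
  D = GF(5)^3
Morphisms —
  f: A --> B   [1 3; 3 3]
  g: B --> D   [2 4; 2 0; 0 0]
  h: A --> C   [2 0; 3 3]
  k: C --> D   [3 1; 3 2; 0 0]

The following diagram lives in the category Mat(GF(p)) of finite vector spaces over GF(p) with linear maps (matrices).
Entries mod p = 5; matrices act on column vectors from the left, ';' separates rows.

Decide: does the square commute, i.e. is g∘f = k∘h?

Answer: COMMUTES

Trace:
Along f;g (path 1):
  e0=(1,0) f-->(1,3) g-->(4,2,0)
  e1=(0,1) f-->(3,3) g-->(3,1,0)
  result₁ = [4 3; 2 1; 0 0]
Along h;k (path 2):
  e0=(1,0) h-->(2,3) k-->(4,2,0)
  e1=(0,1) h-->(0,3) k-->(3,1,0)
  result₂ = [4 3; 2 1; 0 0]
Equal? equal; square commutes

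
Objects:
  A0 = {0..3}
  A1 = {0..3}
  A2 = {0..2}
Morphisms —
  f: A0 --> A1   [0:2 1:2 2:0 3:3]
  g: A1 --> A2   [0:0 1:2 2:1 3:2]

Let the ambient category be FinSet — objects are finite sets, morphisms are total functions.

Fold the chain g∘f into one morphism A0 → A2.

  0 f-->2 g-->1
  1 f-->2 g-->1
  2 f-->0 g-->0
  3 f-->3 g-->2
⟦path⟧: [0:1 1:1 2:0 3:2]

Answer: [0:1 1:1 2:0 3:2]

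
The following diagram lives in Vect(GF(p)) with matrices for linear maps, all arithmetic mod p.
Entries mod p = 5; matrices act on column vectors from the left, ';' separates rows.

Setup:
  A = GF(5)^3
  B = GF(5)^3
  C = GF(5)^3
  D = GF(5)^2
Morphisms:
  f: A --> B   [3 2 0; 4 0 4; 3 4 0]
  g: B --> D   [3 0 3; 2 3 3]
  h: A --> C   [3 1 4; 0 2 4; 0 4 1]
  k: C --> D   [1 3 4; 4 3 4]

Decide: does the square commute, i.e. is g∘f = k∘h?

Answer: COMMUTES

Derivation:
1) trace f;g:
  e0=(1,0,0) f-->(3,4,3) g-->(3,2)
  e1=(0,1,0) f-->(2,0,4) g-->(3,1)
  e2=(0,0,1) f-->(0,4,0) g-->(0,2)
  result₁ = [3 3 0; 2 1 2]
2) trace h;k:
  e0=(1,0,0) h-->(3,0,0) k-->(3,2)
  e1=(0,1,0) h-->(1,2,4) k-->(3,1)
  e2=(0,0,1) h-->(4,4,1) k-->(0,2)
  result₂ = [3 3 0; 2 1 2]
Equal? equal; square commutes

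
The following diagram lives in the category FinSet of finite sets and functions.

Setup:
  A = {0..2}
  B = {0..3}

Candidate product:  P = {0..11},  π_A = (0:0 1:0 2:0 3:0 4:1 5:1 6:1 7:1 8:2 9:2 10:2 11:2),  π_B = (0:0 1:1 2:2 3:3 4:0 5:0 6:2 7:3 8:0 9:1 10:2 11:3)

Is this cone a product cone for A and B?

|A|·|B| = 3·4 = 12;  |P| = 12
Check the pairing map k ↦ (π_A(k), π_B(k)):
  0 : (0,0)
  1 : (0,1)
  2 : (0,2)
  3 : (0,3)
  4 : (1,0)
  5 : (1,0)  ✗ repeats pair of k=4
  6 : (1,2)
  7 : (1,3)
  8 : (2,0)
  9 : (2,1)
  10 : (2,2)
  11 : (2,3)
distinct pairs in image: 11 / 12 needed
  → (1,0) hit at k=4 and k=5

Answer: NOT A VALID PRODUCT — duplicate pair at indices 4,5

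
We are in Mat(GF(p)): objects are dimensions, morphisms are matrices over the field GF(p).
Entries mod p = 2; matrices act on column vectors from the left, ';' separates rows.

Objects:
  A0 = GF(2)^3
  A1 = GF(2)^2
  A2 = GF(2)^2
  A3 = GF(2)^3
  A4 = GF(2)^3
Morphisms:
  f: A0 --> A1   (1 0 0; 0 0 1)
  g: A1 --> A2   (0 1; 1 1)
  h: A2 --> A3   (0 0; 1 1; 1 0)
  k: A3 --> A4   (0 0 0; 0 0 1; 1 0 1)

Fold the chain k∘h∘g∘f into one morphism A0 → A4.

Answer: (0 0 0; 0 0 1; 0 0 1)

Trace:
  e0=⟨1,0,0⟩ f-->⟨1,0⟩ g-->⟨0,1⟩ h-->⟨0,1,0⟩ k-->⟨0,0,0⟩
  e1=⟨0,1,0⟩ f-->⟨0,0⟩ g-->⟨0,0⟩ h-->⟨0,0,0⟩ k-->⟨0,0,0⟩
  e2=⟨0,0,1⟩ f-->⟨0,1⟩ g-->⟨1,1⟩ h-->⟨0,0,1⟩ k-->⟨0,1,1⟩
result: (0 0 0; 0 0 1; 0 0 1)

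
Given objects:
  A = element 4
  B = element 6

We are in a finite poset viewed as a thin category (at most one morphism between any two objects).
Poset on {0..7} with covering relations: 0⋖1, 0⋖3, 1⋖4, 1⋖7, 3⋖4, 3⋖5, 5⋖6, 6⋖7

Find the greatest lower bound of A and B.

Common predecessors of 4,6: {0,3}
  0 ≤ 3
  3 ≤ 3
glb = 3

Answer: A∧B = 3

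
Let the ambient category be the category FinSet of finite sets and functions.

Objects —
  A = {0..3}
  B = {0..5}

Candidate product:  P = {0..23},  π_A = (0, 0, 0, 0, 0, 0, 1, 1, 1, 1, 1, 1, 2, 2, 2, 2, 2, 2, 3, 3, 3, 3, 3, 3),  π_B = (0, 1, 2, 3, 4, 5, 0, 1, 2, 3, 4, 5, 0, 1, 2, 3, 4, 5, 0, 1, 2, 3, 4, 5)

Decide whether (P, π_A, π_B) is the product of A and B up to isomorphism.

Answer: VALID PRODUCT

Trace:
|A|·|B| = 4·6 = 24;  |P| = 24
Check the pairing map k ↦ (π_A(k), π_B(k)):
  0 -> (0,0)
  1 -> (0,1)
  2 -> (0,2)
  3 -> (0,3)
  4 -> (0,4)
  5 -> (0,5)
  6 -> (1,0)
  7 -> (1,1)
  8 -> (1,2)
  9 -> (1,3)
  10 -> (1,4)
  11 -> (1,5)
  12 -> (2,0)
  13 -> (2,1)
  14 -> (2,2)
  15 -> (2,3)
  16 -> (2,4)
  17 -> (2,5)
  18 -> (3,0)
  19 -> (3,1)
  20 -> (3,2)
  21 -> (3,3)
  22 -> (3,4)
  23 -> (3,5)
distinct pairs in image: 24 / 24 needed
  → bijection onto A×B; projections well-typed.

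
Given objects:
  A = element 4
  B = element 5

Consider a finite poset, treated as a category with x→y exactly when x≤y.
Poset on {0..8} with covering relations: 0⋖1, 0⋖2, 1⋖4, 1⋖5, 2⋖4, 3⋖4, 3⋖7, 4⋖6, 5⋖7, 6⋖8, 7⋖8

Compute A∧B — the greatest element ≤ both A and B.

Common predecessors of 4,5: {0,1}
  0 ⊑ 1
  1 ⊑ 1
glb = 1

Answer: A∧B = 1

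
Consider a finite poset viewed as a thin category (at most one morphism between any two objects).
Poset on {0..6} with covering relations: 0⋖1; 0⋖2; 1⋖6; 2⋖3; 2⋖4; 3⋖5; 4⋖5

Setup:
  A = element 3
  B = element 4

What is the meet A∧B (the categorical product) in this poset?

Answer: A∧B = 2

Derivation:
Common predecessors of 3,4: {0,2}
  0 ⊑ 2
  2 ⊑ 2
glb = 2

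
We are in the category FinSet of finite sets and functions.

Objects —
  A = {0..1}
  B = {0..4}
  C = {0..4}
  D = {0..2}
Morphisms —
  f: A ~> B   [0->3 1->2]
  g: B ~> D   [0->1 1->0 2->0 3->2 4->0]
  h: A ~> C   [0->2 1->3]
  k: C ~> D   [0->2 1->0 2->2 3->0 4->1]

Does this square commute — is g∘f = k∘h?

Answer: COMMUTES

Trace:
Along f;g (path 1):
  0 f~>3 g~>2
  1 f~>2 g~>0
  composite₁ = [0->2 1->0]
Along h;k (path 2):
  0 h~>2 k~>2
  1 h~>3 k~>0
  composite₂ = [0->2 1->0]
Equal? YES — commutes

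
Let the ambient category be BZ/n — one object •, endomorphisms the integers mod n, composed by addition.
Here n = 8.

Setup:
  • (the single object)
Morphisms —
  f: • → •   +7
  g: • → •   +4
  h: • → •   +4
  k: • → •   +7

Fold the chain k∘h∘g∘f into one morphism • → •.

Answer: +6

Work:
  0 +7≡7 +4≡3 +4≡7 +7≡6  (mod 8)
result: +6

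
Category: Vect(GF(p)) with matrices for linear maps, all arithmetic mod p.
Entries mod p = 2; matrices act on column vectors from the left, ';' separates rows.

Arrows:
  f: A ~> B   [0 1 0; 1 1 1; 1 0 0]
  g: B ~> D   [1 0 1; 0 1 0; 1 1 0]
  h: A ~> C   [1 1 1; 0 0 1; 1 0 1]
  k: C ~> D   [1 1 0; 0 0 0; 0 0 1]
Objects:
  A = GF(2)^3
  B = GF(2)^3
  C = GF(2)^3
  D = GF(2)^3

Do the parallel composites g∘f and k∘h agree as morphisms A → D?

Answer: DOES NOT COMMUTE

Work:
Along f;g (path 1):
  e0=(1,0,0) f~>(0,1,1) g~>(1,1,1)
  e1=(0,1,0) f~>(1,1,0) g~>(1,1,0)
  e2=(0,0,1) f~>(0,1,0) g~>(0,1,1)
  ⟦path⟧₁ = [1 1 0; 1 1 1; 1 0 1]
Along h;k (path 2):
  e0=(1,0,0) h~>(1,0,1) k~>(1,0,1)
  e1=(0,1,0) h~>(1,0,0) k~>(1,0,0)
  e2=(0,0,1) h~>(1,1,1) k~>(0,0,1)
  ⟦path⟧₂ = [1 1 0; 0 0 0; 1 0 1]
Equal? differ; not commutative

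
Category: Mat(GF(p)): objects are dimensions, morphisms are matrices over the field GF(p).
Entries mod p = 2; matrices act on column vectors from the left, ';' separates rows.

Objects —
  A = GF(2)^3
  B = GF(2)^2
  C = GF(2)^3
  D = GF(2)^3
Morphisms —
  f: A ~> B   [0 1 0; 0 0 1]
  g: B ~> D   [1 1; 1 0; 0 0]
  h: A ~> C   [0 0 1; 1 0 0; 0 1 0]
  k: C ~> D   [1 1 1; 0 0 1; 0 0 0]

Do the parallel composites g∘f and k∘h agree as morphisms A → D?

Answer: DOES NOT COMMUTE

Derivation:
Along f;g (path 1):
  e0=⟨1,0,0⟩ f~>⟨0,0⟩ g~>⟨0,0,0⟩
  e1=⟨0,1,0⟩ f~>⟨1,0⟩ g~>⟨1,1,0⟩
  e2=⟨0,0,1⟩ f~>⟨0,1⟩ g~>⟨1,0,0⟩
  result₁ = [0 1 1; 0 1 0; 0 0 0]
Along h;k (path 2):
  e0=⟨1,0,0⟩ h~>⟨0,1,0⟩ k~>⟨1,0,0⟩
  e1=⟨0,1,0⟩ h~>⟨0,0,1⟩ k~>⟨1,1,0⟩
  e2=⟨0,0,1⟩ h~>⟨1,0,0⟩ k~>⟨1,0,0⟩
  result₂ = [1 1 1; 0 1 0; 0 0 0]
Equal? distinct morphisms ✗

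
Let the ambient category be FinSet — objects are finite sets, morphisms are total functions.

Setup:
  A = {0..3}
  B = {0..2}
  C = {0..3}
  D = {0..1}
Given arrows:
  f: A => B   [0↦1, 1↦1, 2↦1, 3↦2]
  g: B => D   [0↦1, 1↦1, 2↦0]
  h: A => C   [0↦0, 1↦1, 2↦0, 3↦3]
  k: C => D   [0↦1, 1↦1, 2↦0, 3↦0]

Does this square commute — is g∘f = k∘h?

Path 1 = f;g:
  0 f=>1 g=>1
  1 f=>1 g=>1
  2 f=>1 g=>1
  3 f=>2 g=>0
  ⟦path⟧₁ = [0↦1, 1↦1, 2↦1, 3↦0]
Path 2 = h;k:
  0 h=>0 k=>1
  1 h=>1 k=>1
  2 h=>0 k=>1
  3 h=>3 k=>0
  ⟦path⟧₂ = [0↦1, 1↦1, 2↦1, 3↦0]
Equal? YES — commutes

Answer: COMMUTES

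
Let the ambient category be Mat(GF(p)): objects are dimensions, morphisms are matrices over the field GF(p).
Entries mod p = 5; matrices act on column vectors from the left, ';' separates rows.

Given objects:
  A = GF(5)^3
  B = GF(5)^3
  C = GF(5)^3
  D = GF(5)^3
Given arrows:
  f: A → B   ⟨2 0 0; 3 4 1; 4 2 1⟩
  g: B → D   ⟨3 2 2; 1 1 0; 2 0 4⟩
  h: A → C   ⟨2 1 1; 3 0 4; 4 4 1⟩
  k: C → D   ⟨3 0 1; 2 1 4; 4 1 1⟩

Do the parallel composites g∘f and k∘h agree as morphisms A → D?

1) trace f;g:
  e0=⟨1,0,0⟩ f→⟨2,3,4⟩ g→⟨0,0,0⟩
  e1=⟨0,1,0⟩ f→⟨0,4,2⟩ g→⟨2,4,3⟩
  e2=⟨0,0,1⟩ f→⟨0,1,1⟩ g→⟨4,1,4⟩
  composite₁ = ⟨0 2 4; 0 4 1; 0 3 4⟩
2) trace h;k:
  e0=⟨1,0,0⟩ h→⟨2,3,4⟩ k→⟨0,3,0⟩
  e1=⟨0,1,0⟩ h→⟨1,0,4⟩ k→⟨2,3,3⟩
  e2=⟨0,0,1⟩ h→⟨1,4,1⟩ k→⟨4,0,4⟩
  composite₂ = ⟨0 2 4; 3 3 0; 0 3 4⟩
Equal? differ; not commutative

Answer: DOES NOT COMMUTE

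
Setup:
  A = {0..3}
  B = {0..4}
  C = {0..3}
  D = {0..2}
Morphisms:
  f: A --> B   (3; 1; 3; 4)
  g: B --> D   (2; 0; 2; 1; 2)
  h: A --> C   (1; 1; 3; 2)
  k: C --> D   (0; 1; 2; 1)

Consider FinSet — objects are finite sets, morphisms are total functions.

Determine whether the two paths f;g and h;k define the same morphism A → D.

Answer: DOES NOT COMMUTE

Trace:
Path 1 = f;g:
  0 f-->3 g-->1
  1 f-->1 g-->0
  2 f-->3 g-->1
  3 f-->4 g-->2
  composite₁ = (1; 0; 1; 2)
Path 2 = h;k:
  0 h-->1 k-->1
  1 h-->1 k-->1
  2 h-->3 k-->1
  3 h-->2 k-->2
  composite₂ = (1; 1; 1; 2)
Equal? distinct morphisms ✗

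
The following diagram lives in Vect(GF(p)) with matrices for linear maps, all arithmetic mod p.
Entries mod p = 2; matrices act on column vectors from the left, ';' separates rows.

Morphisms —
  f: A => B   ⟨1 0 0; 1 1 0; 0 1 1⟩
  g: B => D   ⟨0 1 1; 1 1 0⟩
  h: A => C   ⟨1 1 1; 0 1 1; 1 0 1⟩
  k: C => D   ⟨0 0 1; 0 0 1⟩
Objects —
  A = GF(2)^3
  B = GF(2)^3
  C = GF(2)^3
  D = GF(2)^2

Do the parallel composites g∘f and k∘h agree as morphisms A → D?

Answer: DOES NOT COMMUTE

Trace:
Along f;g (path 1):
  e0=(1,0,0) f=>(1,1,0) g=>(1,0)
  e1=(0,1,0) f=>(0,1,1) g=>(0,1)
  e2=(0,0,1) f=>(0,0,1) g=>(1,0)
  ⟦path⟧₁ = ⟨1 0 1; 0 1 0⟩
Along h;k (path 2):
  e0=(1,0,0) h=>(1,0,1) k=>(1,1)
  e1=(0,1,0) h=>(1,1,0) k=>(0,0)
  e2=(0,0,1) h=>(1,1,1) k=>(1,1)
  ⟦path⟧₂ = ⟨1 0 1; 1 0 1⟩
Equal? NO — does not commute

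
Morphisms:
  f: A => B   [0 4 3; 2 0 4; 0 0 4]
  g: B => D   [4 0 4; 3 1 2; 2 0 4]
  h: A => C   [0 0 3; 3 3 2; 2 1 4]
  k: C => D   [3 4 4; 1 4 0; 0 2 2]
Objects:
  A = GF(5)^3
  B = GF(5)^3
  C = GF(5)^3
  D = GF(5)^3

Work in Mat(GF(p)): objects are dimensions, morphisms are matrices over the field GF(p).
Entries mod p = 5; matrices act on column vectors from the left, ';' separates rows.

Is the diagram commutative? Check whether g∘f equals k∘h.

Answer: COMMUTES

Work:
Along f;g (path 1):
  e0=⟨1,0,0⟩ f=>⟨0,2,0⟩ g=>⟨0,2,0⟩
  e1=⟨0,1,0⟩ f=>⟨4,0,0⟩ g=>⟨1,2,3⟩
  e2=⟨0,0,1⟩ f=>⟨3,4,4⟩ g=>⟨3,1,2⟩
  result₁ = [0 1 3; 2 2 1; 0 3 2]
Along h;k (path 2):
  e0=⟨1,0,0⟩ h=>⟨0,3,2⟩ k=>⟨0,2,0⟩
  e1=⟨0,1,0⟩ h=>⟨0,3,1⟩ k=>⟨1,2,3⟩
  e2=⟨0,0,1⟩ h=>⟨3,2,4⟩ k=>⟨3,1,2⟩
  result₂ = [0 1 3; 2 2 1; 0 3 2]
Equal? equal; square commutes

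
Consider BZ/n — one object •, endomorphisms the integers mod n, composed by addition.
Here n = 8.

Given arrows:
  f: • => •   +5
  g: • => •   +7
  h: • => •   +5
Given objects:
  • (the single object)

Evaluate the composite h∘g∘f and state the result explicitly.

  0 +5≡5 +7≡4 +5≡1  (mod 8)
⟦path⟧: +1

Answer: +1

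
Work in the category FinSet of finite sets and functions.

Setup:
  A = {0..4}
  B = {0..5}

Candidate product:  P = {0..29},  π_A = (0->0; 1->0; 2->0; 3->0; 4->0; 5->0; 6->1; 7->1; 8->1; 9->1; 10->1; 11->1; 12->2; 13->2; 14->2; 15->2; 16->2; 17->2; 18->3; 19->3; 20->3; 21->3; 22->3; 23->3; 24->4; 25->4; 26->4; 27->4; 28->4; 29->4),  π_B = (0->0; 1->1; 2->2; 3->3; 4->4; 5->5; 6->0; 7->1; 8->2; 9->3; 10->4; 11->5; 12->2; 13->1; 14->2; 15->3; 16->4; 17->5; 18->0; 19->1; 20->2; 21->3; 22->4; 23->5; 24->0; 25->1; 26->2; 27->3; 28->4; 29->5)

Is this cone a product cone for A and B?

|A|·|B| = 5·6 = 30;  |P| = 30
Check the pairing map k ↦ (π_A(k), π_B(k)):
  0 -> (0,0)
  1 -> (0,1)
  2 -> (0,2)
  3 -> (0,3)
  4 -> (0,4)
  5 -> (0,5)
  6 -> (1,0)
  7 -> (1,1)
  8 -> (1,2)
  9 -> (1,3)
  10 -> (1,4)
  11 -> (1,5)
  12 -> (2,2)
  13 -> (2,1)
  14 -> (2,2)  ✗ repeats pair of k=12
  15 -> (2,3)
  16 -> (2,4)
  17 -> (2,5)
  18 -> (3,0)
  19 -> (3,1)
  20 -> (3,2)
  21 -> (3,3)
  22 -> (3,4)
  23 -> (3,5)
  24 -> (4,0)
  25 -> (4,1)
  26 -> (4,2)
  27 -> (4,3)
  28 -> (4,4)
  29 -> (4,5)
distinct pairs in image: 29 / 30 needed
  → (2,2) hit at k=12 and k=14

Answer: NOT A VALID PRODUCT — duplicate pair at indices 14,12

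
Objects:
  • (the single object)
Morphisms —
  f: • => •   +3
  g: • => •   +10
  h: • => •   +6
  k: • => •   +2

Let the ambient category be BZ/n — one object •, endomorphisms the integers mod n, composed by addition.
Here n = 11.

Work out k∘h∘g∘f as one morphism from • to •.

  0 +3≡3 +10≡2 +6≡8 +2≡10  (mod 11)
⟦path⟧: +10

Answer: +10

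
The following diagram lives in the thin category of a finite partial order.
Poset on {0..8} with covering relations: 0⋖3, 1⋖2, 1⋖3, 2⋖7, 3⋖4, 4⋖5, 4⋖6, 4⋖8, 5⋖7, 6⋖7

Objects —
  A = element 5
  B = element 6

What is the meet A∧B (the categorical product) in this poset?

Common predecessors of 5,6: {0,1,3,4}
  0 ≤ 4
  1 ≤ 4
  3 ≤ 4
  4 ≤ 4
glb = 4

Answer: A∧B = 4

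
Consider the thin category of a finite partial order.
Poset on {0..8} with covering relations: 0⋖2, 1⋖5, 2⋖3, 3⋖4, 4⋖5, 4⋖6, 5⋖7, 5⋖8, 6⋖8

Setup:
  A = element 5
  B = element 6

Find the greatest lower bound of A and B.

Answer: A∧B = 4

Trace:
Lower bounds of A=5 and B=6: {0,2,3,4}
  0 ⊑ 4
  2 ⊑ 4
  3 ⊑ 4
  4 ⊑ 4
glb = 4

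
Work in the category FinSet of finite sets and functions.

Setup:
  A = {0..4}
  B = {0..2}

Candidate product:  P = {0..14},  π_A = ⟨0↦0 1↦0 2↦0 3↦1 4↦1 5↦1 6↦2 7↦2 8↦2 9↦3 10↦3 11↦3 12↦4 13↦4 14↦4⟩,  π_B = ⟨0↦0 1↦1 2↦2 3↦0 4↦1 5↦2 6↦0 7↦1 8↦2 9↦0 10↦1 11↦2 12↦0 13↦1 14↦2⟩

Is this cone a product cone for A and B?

Answer: VALID PRODUCT

Trace:
|A|·|B| = 5·3 = 15;  |P| = 15
Check the pairing map k ↦ (π_A(k), π_B(k)):
  0 ↦ (0,0)
  1 ↦ (0,1)
  2 ↦ (0,2)
  3 ↦ (1,0)
  4 ↦ (1,1)
  5 ↦ (1,2)
  6 ↦ (2,0)
  7 ↦ (2,1)
  8 ↦ (2,2)
  9 ↦ (3,0)
  10 ↦ (3,1)
  11 ↦ (3,2)
  12 ↦ (4,0)
  13 ↦ (4,1)
  14 ↦ (4,2)
distinct pairs in image: 15 / 15 needed
  → bijection onto A×B; projections well-typed.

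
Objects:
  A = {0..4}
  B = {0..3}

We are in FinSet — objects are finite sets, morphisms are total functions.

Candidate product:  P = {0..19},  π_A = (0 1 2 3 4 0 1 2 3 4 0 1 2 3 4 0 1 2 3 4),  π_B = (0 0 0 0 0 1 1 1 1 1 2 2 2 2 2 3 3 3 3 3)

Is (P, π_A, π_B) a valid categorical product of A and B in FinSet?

|A|·|B| = 5·4 = 20;  |P| = 20
Check the pairing map k ↦ (π_A(k), π_B(k)):
  0 ↦ (0,0)
  1 ↦ (1,0)
  2 ↦ (2,0)
  3 ↦ (3,0)
  4 ↦ (4,0)
  5 ↦ (0,1)
  6 ↦ (1,1)
  7 ↦ (2,1)
  8 ↦ (3,1)
  9 ↦ (4,1)
  10 ↦ (0,2)
  11 ↦ (1,2)
  12 ↦ (2,2)
  13 ↦ (3,2)
  14 ↦ (4,2)
  15 ↦ (0,3)
  16 ↦ (1,3)
  17 ↦ (2,3)
  18 ↦ (3,3)
  19 ↦ (4,3)
distinct pairs in image: 20 / 20 needed
  → bijection onto A×B; projections well-typed.

Answer: VALID PRODUCT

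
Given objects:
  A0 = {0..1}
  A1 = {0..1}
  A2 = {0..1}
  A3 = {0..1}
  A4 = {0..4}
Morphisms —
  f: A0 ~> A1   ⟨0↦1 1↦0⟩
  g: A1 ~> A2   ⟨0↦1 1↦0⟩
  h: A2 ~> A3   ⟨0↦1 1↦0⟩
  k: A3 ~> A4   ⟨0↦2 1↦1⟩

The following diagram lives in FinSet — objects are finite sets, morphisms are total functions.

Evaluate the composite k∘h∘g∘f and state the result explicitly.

Answer: ⟨0↦1 1↦2⟩

Trace:
  0 f~>1 g~>0 h~>1 k~>1
  1 f~>0 g~>1 h~>0 k~>2
result: ⟨0↦1 1↦2⟩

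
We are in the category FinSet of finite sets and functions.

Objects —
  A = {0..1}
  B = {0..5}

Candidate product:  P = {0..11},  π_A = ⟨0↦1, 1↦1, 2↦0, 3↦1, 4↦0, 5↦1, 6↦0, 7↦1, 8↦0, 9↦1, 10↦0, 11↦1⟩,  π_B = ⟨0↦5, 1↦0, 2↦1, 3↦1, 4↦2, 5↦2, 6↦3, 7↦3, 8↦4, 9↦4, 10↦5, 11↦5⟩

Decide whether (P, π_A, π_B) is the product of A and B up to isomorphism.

Answer: NOT A VALID PRODUCT — duplicate pair at indices 11,0

Derivation:
|A|·|B| = 2·6 = 12;  |P| = 12
Check the pairing map k ↦ (π_A(k), π_B(k)):
  0 ↦ (1,5)
  1 ↦ (1,0)
  2 ↦ (0,1)
  3 ↦ (1,1)
  4 ↦ (0,2)
  5 ↦ (1,2)
  6 ↦ (0,3)
  7 ↦ (1,3)
  8 ↦ (0,4)
  9 ↦ (1,4)
  10 ↦ (0,5)
  11 ↦ (1,5)  ✗ repeats pair of k=0
distinct pairs in image: 11 / 12 needed
  → (1,5) hit at k=0 and k=11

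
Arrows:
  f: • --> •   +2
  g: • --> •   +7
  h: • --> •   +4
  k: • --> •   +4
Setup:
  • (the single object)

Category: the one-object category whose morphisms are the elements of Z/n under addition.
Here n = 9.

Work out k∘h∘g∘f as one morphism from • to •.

Answer: +8

Derivation:
  0 +2≡2 +7≡0 +4≡4 +4≡8  (mod 9)
⟦path⟧: +8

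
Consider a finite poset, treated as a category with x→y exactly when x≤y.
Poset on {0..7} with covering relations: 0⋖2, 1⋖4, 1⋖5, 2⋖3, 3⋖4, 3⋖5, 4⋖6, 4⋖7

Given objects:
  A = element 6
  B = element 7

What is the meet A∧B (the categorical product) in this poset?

Common predecessors of 6,7: {0,1,2,3,4}
  0 <= 4
  1 <= 4
  2 <= 4
  3 <= 4
  4 <= 4
glb = 4

Answer: A∧B = 4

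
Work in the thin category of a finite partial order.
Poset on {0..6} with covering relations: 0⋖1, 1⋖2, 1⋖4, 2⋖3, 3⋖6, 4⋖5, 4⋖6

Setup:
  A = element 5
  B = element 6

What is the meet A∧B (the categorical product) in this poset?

Common predecessors of 5,6: {0,1,4}
  0 ⊑ 4
  1 ⊑ 4
  4 ⊑ 4
glb = 4

Answer: A∧B = 4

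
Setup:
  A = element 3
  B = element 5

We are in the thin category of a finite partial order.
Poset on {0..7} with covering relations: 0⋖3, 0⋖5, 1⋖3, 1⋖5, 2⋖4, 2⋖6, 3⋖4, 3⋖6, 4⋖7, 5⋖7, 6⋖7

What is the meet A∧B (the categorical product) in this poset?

Common predecessors of 3,5: {0,1}
  maximal lower bounds 0 and 1 are incomparable: neither 0<=1 nor 1<=0
→ no greatest lower bound exists

Answer: NO MEET EXISTS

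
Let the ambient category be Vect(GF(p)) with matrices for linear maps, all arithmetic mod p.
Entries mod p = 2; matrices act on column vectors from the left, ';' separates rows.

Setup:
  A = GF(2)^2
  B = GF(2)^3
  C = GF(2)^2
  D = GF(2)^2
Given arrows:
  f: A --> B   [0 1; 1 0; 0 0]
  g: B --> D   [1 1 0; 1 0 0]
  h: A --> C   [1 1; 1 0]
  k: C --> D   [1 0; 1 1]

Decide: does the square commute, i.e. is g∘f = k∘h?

Answer: COMMUTES

Work:
1) trace f;g:
  e0=[1,0] f-->[0,1,0] g-->[1,0]
  e1=[0,1] f-->[1,0,0] g-->[1,1]
  result₁ = [1 1; 0 1]
2) trace h;k:
  e0=[1,0] h-->[1,1] k-->[1,0]
  e1=[0,1] h-->[1,0] k-->[1,1]
  result₂ = [1 1; 0 1]
Equal? same morphism ✓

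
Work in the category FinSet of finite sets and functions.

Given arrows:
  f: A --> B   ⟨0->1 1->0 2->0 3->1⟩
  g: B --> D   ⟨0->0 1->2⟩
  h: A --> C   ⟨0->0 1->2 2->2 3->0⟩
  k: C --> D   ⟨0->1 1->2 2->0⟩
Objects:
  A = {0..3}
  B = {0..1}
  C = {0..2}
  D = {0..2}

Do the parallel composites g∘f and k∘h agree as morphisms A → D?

Path 1 = f;g:
  0 f-->1 g-->2
  1 f-->0 g-->0
  2 f-->0 g-->0
  3 f-->1 g-->2
  ⟦path⟧₁ = ⟨0->2 1->0 2->0 3->2⟩
Path 2 = h;k:
  0 h-->0 k-->1
  1 h-->2 k-->0
  2 h-->2 k-->0
  3 h-->0 k-->1
  ⟦path⟧₂ = ⟨0->1 1->0 2->0 3->1⟩
Equal? distinct morphisms ✗

Answer: DOES NOT COMMUTE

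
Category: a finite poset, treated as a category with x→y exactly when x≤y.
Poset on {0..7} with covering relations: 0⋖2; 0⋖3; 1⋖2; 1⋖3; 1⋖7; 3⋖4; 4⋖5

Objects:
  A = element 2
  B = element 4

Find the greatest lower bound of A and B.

Answer: NO MEET EXISTS

Derivation:
Lower bounds of A=2 and B=4: {0,1}
  maximal lower bounds 0 and 1 are incomparable: neither 0<=1 nor 1<=0
→ no greatest lower bound exists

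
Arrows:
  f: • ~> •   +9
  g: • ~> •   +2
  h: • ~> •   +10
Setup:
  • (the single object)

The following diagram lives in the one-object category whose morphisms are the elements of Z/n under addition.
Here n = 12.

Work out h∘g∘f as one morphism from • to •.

  0 +9≡9 +2≡11 +10≡9  (mod 12)
result: +9

Answer: +9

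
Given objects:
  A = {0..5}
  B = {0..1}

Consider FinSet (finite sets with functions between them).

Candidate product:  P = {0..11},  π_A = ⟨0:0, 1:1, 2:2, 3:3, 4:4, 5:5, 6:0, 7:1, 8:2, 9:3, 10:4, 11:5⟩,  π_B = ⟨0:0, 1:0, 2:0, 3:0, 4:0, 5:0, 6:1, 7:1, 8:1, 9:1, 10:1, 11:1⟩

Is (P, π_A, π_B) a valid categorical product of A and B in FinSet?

|A|·|B| = 6·2 = 12;  |P| = 12
Check the pairing map k ↦ (π_A(k), π_B(k)):
  0 : (0,0)
  1 : (1,0)
  2 : (2,0)
  3 : (3,0)
  4 : (4,0)
  5 : (5,0)
  6 : (0,1)
  7 : (1,1)
  8 : (2,1)
  9 : (3,1)
  10 : (4,1)
  11 : (5,1)
distinct pairs in image: 12 / 12 needed
  → bijection onto A×B; projections well-typed.

Answer: VALID PRODUCT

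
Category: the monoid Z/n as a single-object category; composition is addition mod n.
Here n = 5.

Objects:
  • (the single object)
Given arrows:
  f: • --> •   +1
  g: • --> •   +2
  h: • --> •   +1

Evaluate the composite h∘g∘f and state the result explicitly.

  0 +1≡1 +2≡3 +1≡4  (mod 5)
composite: +4

Answer: +4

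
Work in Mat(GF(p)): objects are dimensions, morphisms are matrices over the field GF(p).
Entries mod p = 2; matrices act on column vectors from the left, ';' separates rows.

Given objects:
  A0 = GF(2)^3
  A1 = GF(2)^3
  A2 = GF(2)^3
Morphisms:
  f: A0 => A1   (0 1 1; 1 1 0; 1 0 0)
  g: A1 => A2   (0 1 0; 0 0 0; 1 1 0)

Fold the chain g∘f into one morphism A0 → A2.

  e0=(1,0,0) f=>(0,1,1) g=>(1,0,1)
  e1=(0,1,0) f=>(1,1,0) g=>(1,0,0)
  e2=(0,0,1) f=>(1,0,0) g=>(0,0,1)
composite: (1 1 0; 0 0 0; 1 0 1)

Answer: (1 1 0; 0 0 0; 1 0 1)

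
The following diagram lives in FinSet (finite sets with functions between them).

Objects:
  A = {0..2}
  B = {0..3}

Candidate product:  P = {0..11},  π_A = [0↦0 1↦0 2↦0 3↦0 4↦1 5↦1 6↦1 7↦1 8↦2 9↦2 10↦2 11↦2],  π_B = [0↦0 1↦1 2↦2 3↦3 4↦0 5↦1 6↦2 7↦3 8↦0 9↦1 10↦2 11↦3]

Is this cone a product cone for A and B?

|A|·|B| = 3·4 = 12;  |P| = 12
Check the pairing map k ↦ (π_A(k), π_B(k)):
  0 ↦ (0,0)
  1 ↦ (0,1)
  2 ↦ (0,2)
  3 ↦ (0,3)
  4 ↦ (1,0)
  5 ↦ (1,1)
  6 ↦ (1,2)
  7 ↦ (1,3)
  8 ↦ (2,0)
  9 ↦ (2,1)
  10 ↦ (2,2)
  11 ↦ (2,3)
distinct pairs in image: 12 / 12 needed
  → bijection onto A×B; projections well-typed.

Answer: VALID PRODUCT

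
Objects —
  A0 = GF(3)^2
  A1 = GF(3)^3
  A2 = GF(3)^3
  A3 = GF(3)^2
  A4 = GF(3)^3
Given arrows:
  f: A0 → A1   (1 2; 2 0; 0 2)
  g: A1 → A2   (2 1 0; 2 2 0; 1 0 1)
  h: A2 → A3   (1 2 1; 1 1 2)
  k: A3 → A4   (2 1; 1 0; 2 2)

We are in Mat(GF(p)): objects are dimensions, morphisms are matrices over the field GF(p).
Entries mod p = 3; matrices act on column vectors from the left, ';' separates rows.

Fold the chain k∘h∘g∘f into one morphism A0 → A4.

Answer: (1 0; 2 1; 1 1)

Work:
  e0=⟨1,0⟩ f→⟨1,2,0⟩ g→⟨1,0,1⟩ h→⟨2,0⟩ k→⟨1,2,1⟩
  e1=⟨0,1⟩ f→⟨2,0,2⟩ g→⟨1,1,1⟩ h→⟨1,1⟩ k→⟨0,1,1⟩
⟦path⟧: (1 0; 2 1; 1 1)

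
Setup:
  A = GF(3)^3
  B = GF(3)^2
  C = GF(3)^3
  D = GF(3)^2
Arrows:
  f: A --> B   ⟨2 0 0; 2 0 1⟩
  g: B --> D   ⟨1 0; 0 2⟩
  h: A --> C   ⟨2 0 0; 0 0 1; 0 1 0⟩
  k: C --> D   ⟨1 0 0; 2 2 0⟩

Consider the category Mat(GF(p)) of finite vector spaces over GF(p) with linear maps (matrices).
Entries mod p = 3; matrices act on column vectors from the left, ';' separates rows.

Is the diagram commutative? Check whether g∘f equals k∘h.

Along f;g (path 1):
  e0=(1,0,0) f-->(2,2) g-->(2,1)
  e1=(0,1,0) f-->(0,0) g-->(0,0)
  e2=(0,0,1) f-->(0,1) g-->(0,2)
  composite₁ = ⟨2 0 0; 1 0 2⟩
Along h;k (path 2):
  e0=(1,0,0) h-->(2,0,0) k-->(2,1)
  e1=(0,1,0) h-->(0,0,1) k-->(0,0)
  e2=(0,0,1) h-->(0,1,0) k-->(0,2)
  composite₂ = ⟨2 0 0; 1 0 2⟩
Equal? equal; square commutes

Answer: COMMUTES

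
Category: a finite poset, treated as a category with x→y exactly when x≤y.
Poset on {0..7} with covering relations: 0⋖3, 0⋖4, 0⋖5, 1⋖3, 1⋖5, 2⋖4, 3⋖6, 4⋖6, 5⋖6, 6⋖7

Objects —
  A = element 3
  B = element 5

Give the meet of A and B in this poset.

Answer: NO MEET EXISTS

Trace:
{x : x<=A ∧ x<=B} = {0,1}  (A=3, B=5)
  maximal lower bounds 0 and 1 are incomparable: neither 0<=1 nor 1<=0
→ no greatest lower bound exists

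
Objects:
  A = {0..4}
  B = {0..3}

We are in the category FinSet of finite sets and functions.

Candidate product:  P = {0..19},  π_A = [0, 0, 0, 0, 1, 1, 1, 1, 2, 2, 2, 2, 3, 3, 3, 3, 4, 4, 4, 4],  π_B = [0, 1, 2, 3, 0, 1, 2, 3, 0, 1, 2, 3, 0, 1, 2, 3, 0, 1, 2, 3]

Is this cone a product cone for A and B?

|A|·|B| = 5·4 = 20;  |P| = 20
Check the pairing map k ↦ (π_A(k), π_B(k)):
  0 : (0,0)
  1 : (0,1)
  2 : (0,2)
  3 : (0,3)
  4 : (1,0)
  5 : (1,1)
  6 : (1,2)
  7 : (1,3)
  8 : (2,0)
  9 : (2,1)
  10 : (2,2)
  11 : (2,3)
  12 : (3,0)
  13 : (3,1)
  14 : (3,2)
  15 : (3,3)
  16 : (4,0)
  17 : (4,1)
  18 : (4,2)
  19 : (4,3)
distinct pairs in image: 20 / 20 needed
  → bijection onto A×B; projections well-typed.

Answer: VALID PRODUCT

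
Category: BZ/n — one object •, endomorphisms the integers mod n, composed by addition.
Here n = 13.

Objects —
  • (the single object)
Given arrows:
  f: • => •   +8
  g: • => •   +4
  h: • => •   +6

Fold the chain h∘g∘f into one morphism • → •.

  0 +8≡8 +4≡12 +6≡5  (mod 13)
composite: +5

Answer: +5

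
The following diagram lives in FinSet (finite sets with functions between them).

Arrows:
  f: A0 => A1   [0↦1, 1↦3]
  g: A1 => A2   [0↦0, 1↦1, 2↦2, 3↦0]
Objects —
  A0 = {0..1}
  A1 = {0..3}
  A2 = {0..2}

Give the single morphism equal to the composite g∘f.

  0 f=>1 g=>1
  1 f=>3 g=>0
result: [0↦1, 1↦0]

Answer: [0↦1, 1↦0]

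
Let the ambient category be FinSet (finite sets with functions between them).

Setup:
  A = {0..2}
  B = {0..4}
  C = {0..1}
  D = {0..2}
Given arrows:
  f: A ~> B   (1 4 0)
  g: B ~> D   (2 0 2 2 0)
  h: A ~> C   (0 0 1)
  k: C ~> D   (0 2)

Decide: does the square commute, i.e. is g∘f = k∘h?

Answer: COMMUTES

Derivation:
Along f;g (path 1):
  0 f~>1 g~>0
  1 f~>4 g~>0
  2 f~>0 g~>2
  composite₁ = (0 0 2)
Along h;k (path 2):
  0 h~>0 k~>0
  1 h~>0 k~>0
  2 h~>1 k~>2
  composite₂ = (0 0 2)
Equal? YES — commutes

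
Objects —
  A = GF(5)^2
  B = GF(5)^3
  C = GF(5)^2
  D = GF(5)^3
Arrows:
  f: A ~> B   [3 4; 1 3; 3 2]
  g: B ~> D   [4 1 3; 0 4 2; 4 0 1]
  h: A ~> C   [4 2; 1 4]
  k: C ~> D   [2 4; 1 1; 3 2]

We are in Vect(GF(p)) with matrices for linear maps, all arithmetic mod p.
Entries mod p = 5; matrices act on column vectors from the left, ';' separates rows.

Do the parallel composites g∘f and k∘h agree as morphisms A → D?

Answer: DOES NOT COMMUTE

Work:
1) trace f;g:
  e0=[1,0] f~>[3,1,3] g~>[2,0,0]
  e1=[0,1] f~>[4,3,2] g~>[0,1,3]
  result₁ = [2 0; 0 1; 0 3]
2) trace h;k:
  e0=[1,0] h~>[4,1] k~>[2,0,4]
  e1=[0,1] h~>[2,4] k~>[0,1,4]
  result₂ = [2 0; 0 1; 4 4]
Equal? NO — does not commute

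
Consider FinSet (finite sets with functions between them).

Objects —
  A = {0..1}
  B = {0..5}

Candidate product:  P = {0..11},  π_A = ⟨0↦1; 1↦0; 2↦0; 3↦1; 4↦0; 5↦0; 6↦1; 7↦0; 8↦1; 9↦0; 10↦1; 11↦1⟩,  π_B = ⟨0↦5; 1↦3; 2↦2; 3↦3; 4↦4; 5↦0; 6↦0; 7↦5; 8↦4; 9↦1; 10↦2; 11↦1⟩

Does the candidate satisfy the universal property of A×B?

Answer: VALID PRODUCT

Derivation:
|A|·|B| = 2·6 = 12;  |P| = 12
Check the pairing map k ↦ (π_A(k), π_B(k)):
  0 ↦ (1,5)
  1 ↦ (0,3)
  2 ↦ (0,2)
  3 ↦ (1,3)
  4 ↦ (0,4)
  5 ↦ (0,0)
  6 ↦ (1,0)
  7 ↦ (0,5)
  8 ↦ (1,4)
  9 ↦ (0,1)
  10 ↦ (1,2)
  11 ↦ (1,1)
distinct pairs in image: 12 / 12 needed
  → bijection onto A×B; projections well-typed.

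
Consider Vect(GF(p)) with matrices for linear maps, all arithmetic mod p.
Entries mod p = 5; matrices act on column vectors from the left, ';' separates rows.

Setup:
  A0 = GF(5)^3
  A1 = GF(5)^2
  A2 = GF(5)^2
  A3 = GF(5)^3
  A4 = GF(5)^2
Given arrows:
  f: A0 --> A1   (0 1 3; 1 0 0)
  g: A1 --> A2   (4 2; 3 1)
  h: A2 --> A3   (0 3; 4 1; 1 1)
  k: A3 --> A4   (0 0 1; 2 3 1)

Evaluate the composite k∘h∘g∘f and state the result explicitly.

Answer: (3 2 1; 1 2 1)

Work:
  e0=⟨1,0,0⟩ f-->⟨0,1⟩ g-->⟨2,1⟩ h-->⟨3,4,3⟩ k-->⟨3,1⟩
  e1=⟨0,1,0⟩ f-->⟨1,0⟩ g-->⟨4,3⟩ h-->⟨4,4,2⟩ k-->⟨2,2⟩
  e2=⟨0,0,1⟩ f-->⟨3,0⟩ g-->⟨2,4⟩ h-->⟨2,2,1⟩ k-->⟨1,1⟩
composite: (3 2 1; 1 2 1)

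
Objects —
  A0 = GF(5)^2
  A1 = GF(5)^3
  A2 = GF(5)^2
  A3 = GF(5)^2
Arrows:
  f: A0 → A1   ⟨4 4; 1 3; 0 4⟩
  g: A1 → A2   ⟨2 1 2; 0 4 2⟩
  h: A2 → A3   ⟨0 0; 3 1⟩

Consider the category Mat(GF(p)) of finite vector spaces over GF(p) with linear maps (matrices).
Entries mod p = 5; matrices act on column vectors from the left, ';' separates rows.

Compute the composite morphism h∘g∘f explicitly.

Answer: ⟨0 0; 1 2⟩

Derivation:
  e0=⟨1,0⟩ f→⟨4,1,0⟩ g→⟨4,4⟩ h→⟨0,1⟩
  e1=⟨0,1⟩ f→⟨4,3,4⟩ g→⟨4,0⟩ h→⟨0,2⟩
⟦path⟧: ⟨0 0; 1 2⟩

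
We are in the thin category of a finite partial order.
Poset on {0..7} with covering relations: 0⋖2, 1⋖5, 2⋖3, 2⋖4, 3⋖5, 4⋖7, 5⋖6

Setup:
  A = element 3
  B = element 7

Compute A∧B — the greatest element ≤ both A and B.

{x : x⊑A ∧ x⊑B} = {0,2}  (A=3, B=7)
  0 ⊑ 2
  2 ⊑ 2
glb = 2

Answer: A∧B = 2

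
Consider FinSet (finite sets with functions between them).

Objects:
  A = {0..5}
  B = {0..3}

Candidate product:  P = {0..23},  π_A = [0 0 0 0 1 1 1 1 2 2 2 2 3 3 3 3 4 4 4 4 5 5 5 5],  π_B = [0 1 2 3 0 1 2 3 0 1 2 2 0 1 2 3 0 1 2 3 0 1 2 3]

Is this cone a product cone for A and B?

Answer: NOT A VALID PRODUCT — duplicate pair at indices 10,11

Derivation:
|A|·|B| = 6·4 = 24;  |P| = 24
Check the pairing map k ↦ (π_A(k), π_B(k)):
  0 : (0,0)
  1 : (0,1)
  2 : (0,2)
  3 : (0,3)
  4 : (1,0)
  5 : (1,1)
  6 : (1,2)
  7 : (1,3)
  8 : (2,0)
  9 : (2,1)
  10 : (2,2)
  11 : (2,2)  ✗ repeats pair of k=10
  12 : (3,0)
  13 : (3,1)
  14 : (3,2)
  15 : (3,3)
  16 : (4,0)
  17 : (4,1)
  18 : (4,2)
  19 : (4,3)
  20 : (5,0)
  21 : (5,1)
  22 : (5,2)
  23 : (5,3)
distinct pairs in image: 23 / 24 needed
  → (2,2) hit at k=10 and k=11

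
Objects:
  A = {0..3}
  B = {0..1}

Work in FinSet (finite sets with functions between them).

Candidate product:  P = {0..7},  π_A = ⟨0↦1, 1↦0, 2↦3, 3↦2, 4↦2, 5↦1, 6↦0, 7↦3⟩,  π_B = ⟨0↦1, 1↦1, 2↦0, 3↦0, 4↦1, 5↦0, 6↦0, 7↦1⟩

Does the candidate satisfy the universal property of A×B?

|A|·|B| = 4·2 = 8;  |P| = 8
Check the pairing map k ↦ (π_A(k), π_B(k)):
  0 ↦ (1,1)
  1 ↦ (0,1)
  2 ↦ (3,0)
  3 ↦ (2,0)
  4 ↦ (2,1)
  5 ↦ (1,0)
  6 ↦ (0,0)
  7 ↦ (3,1)
distinct pairs in image: 8 / 8 needed
  → bijection onto A×B; projections well-typed.

Answer: VALID PRODUCT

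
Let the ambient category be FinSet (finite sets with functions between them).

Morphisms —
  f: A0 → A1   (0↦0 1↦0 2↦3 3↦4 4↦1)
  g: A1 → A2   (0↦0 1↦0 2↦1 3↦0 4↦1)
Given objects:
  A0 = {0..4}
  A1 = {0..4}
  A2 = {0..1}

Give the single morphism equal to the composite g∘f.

  0 f→0 g→0
  1 f→0 g→0
  2 f→3 g→0
  3 f→4 g→1
  4 f→1 g→0
⟦path⟧: (0↦0 1↦0 2↦0 3↦1 4↦0)

Answer: (0↦0 1↦0 2↦0 3↦1 4↦0)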